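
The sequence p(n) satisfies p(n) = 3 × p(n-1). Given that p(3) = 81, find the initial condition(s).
In general p(n) = 3ⁿ · p(0). At n = 3: p(0) = p(3) / 3^3 = 81 / 27 = 3.

p(0) = 3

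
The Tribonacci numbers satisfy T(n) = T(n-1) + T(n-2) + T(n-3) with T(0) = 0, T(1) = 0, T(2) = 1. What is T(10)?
Computing the sequence terms:
0, 0, 1, 1, 2, 4, 7, 13, 24, 44, 81

81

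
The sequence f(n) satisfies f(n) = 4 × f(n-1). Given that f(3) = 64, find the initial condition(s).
In general f(n) = 4ⁿ · f(0). At n = 3: f(0) = f(3) / 4^3 = 64 / 64 = 1.

f(0) = 1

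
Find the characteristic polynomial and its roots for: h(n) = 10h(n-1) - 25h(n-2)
Substitute h(n) = rⁿ and divide through by rⁿ⁻²: r² - 10r + 25 = 0
Factor: (r - 5)² = 0, so r = 5 (double root).
General solution: h(n) = (A + Bn)·5ⁿ

Characteristic: r² - 10r + 25 = 0, Roots: r = 5 (double root)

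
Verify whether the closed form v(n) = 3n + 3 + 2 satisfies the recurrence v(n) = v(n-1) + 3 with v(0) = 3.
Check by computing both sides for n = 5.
From the recurrence with v(0) = 3:
  v(0) = 3, v(1) = 6, v(2) = 9, v(3) = 12, v(4) = 15, v(5) = 18
  so the recurrence gives v(5) = 18.
From the proposed closed form v(n) = 3n + 3 + 2:
  v(5) = 20.
The recurrence gives 18 but the closed form gives 20, so the closed form does not satisfy the recurrence.

No, the closed form is incorrect.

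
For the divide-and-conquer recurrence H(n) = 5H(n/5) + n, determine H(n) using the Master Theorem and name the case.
Master Theorem template: H(n) = a·H(n/b) + f(n).
Here: a=5, b=5, f(n)=n
Compute log_b(a) = log_5(5) = 1.
f(n) = n = Θ(n). Case 2: H(n) = Θ(n log n).

Case 2: H(n) = Θ(n log n)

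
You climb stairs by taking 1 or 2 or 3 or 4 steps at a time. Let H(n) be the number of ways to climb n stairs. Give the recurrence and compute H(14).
Condition on the size of the last step (1 to 4): before it there were n-1, …, n-4 stairs climbed, and these cases are disjoint, so H(n) = H(n-1) + H(n-2) + H(n-3) + H(n-4) (order-4 linear recurrence).
Initial conditions by direct count (compositions of i into parts ≤ 4): H(1) = 1; H(2) = 2; H(3) = 4; H(4) = 8.
Iterating the recurrence: H(5) = 15, H(6) = 29, H(7) = 56, H(8) = 108, H(9) = 208, H(10) = 401, H(11) = 773, H(12) = 1490, H(13) = 2872, H(14) = 5536.

H(n) = H(n-1) + H(n-2) + H(n-3) + H(n-4), H(1) = 1, H(2) = 2, H(3) = 4, H(4) = 8; H(14) = 5536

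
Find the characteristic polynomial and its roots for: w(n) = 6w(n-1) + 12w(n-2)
Substitute w(n) = rⁿ and divide through by rⁿ⁻²: r² - 6r - 12 = 0
Discriminant: 6² + 4·12 = 84, not a perfect square, so by the quadratic formula r = (6 ± √84)/2.
General solution: w(n) = A·r₁ⁿ + B·r₂ⁿ where r₁,r₂ = (6 ± √84)/2

Characteristic: r² - 6r - 12 = 0, Roots: r = (6 ± √84)/2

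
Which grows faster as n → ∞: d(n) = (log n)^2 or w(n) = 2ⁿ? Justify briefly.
Comparing growth rates:
Growth-rate hierarchy: log n ≺ any polynomial ≺ any exponential cⁿ (c>1) ≺ n! ≺ nⁿ.
exponential base 2 dominates polylogarithmic (log n)^2 asymptotically.

w(n) grows faster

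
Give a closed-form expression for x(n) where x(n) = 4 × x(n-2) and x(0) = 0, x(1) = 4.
Recurrence: x(n) = 4 × x(n-2), initial: x(0) = 0, x(1) = 4.
Characteristic equation: r² - 4 = 0, which factors as (r - 2)(r + 2) = 0, so r = 2, -2. General solution x(n) = A·2ⁿ + B·(-2)ⁿ. From x(0) = 0: A + B = 0. From x(1) = 4: 2A - 2B = 4. Solving gives A = 1, B = -1.

x(n) = 2ⁿ - (-2)ⁿ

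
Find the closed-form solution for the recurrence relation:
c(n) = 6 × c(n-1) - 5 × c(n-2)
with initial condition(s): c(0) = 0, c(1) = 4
Recurrence: c(n) = 6 × c(n-1) - 5 × c(n-2), initial: c(0) = 0, c(1) = 4.
Characteristic equation: r² - 6r + 5 = 0, which factors as (r - 5)(r - 1) = 0, so r = 5, 1. General solution c(n) = A·5ⁿ + B·1ⁿ. From c(0) = 0: A + B = 0. From c(1) = 4: 5A + 1B = 4. Solving gives A = 1, B = -1.

c(n) = 5ⁿ - 1ⁿ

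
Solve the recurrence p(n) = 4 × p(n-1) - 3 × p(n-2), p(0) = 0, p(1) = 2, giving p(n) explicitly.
Recurrence: p(n) = 4 × p(n-1) - 3 × p(n-2), initial: p(0) = 0, p(1) = 2.
Characteristic equation: r² - 4r + 3 = 0, which factors as (r - 3)(r - 1) = 0, so r = 3, 1. General solution p(n) = A·3ⁿ + B·1ⁿ. From p(0) = 0: A + B = 0. From p(1) = 2: 3A + 1B = 2. Solving gives A = 1, B = -1.

p(n) = 3ⁿ - 1ⁿ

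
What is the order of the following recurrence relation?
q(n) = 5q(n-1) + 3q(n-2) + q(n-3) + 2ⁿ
The order is the largest lag k for which q(n-k) appears. Here the deepest term is q(n-3) (the 2ⁿ term is non-homogeneous and does not affect the order), so the order is 3.

Order 3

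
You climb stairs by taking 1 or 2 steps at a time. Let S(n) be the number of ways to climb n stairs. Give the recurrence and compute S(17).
Condition on the size of the last step (1 to 2): before it there were n-1, …, n-2 stairs climbed, and these cases are disjoint, so S(n) = S(n-1) + S(n-2) (Fibonacci-type sequence).
Initial conditions by direct count (compositions of i into parts ≤ 2): S(1) = 1; S(2) = 2.
Iterating the recurrence: S(3) = 3, S(4) = 5, S(5) = 8, S(6) = 13, S(7) = 21, S(8) = 34, S(9) = 55, S(10) = 89, S(11) = 144, S(12) = 233, S(13) = 377, S(14) = 610, S(15) = 987, S(16) = 1597, S(17) = 2584.

S(n) = S(n-1) + S(n-2), S(1) = 1, S(2) = 2; S(17) = 2584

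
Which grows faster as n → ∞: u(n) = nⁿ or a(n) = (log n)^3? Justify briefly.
Comparing growth rates:
Growth-rate hierarchy: log n ≺ any polynomial ≺ any exponential cⁿ (c>1) ≺ n! ≺ nⁿ.
super-exponential nⁿ dominates polylogarithmic (log n)^3 asymptotically.

u(n) grows faster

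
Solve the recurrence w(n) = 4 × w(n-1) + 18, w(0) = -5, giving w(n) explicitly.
Recurrence: w(n) = 4 × w(n-1) + 18, initial: w(0) = -5.
Try w(n) = A·4ⁿ + C. Substituting: A·4ⁿ + C = 4(A·4ⁿ⁻¹ + C) + 18 = A·4ⁿ + 4C + 18, so C = 4C + 18, giving C = -6. Then w(0) = A - 6 = -5 gives A = 1.

w(n) = 4ⁿ - 6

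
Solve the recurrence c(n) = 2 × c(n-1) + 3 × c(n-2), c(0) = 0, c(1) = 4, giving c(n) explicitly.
Recurrence: c(n) = 2 × c(n-1) + 3 × c(n-2), initial: c(0) = 0, c(1) = 4.
Characteristic equation: r² - 2r - 3 = 0, which factors as (r - 3)(r + 1) = 0, so r = 3, -1. General solution c(n) = A·3ⁿ + B·(-1)ⁿ. From c(0) = 0: A + B = 0. From c(1) = 4: 3A - 1B = 4. Solving gives A = 1, B = -1.

c(n) = 3ⁿ - (-1)ⁿ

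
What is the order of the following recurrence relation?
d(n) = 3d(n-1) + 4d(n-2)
The order is the largest lag k for which d(n-k) appears. Here the deepest term is d(n-2), so the order is 2.

Order 2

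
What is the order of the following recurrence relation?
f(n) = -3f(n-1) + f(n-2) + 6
The order is the largest lag k for which f(n-k) appears. Here the deepest term is f(n-2) (the 6 term is non-homogeneous and does not affect the order), so the order is 2.

Order 2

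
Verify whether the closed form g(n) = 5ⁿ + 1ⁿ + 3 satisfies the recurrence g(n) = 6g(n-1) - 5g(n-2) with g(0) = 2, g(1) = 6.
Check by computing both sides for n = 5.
From the recurrence with g(0) = 2, g(1) = 6:
  g(0) = 2, g(1) = 6, g(2) = 26, g(3) = 126, g(4) = 626, g(5) = 3126
  so the recurrence gives g(5) = 3126.
From the proposed closed form g(n) = 5ⁿ + 1ⁿ + 3:
  g(5) = 3129.
The recurrence gives 3126 but the closed form gives 3129, so the closed form does not satisfy the recurrence.

No, the closed form is incorrect.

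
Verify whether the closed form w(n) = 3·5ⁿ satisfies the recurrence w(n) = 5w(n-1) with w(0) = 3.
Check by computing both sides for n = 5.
From the recurrence with w(0) = 3:
  w(0) = 3, w(1) = 15, w(2) = 75, w(3) = 375, w(4) = 1875, w(5) = 9375
  so the recurrence gives w(5) = 9375.
From the proposed closed form w(n) = 3·5ⁿ:
  w(5) = 9375.
Both sides give 9375 at n = 5, and the initial condition(s) match, so the closed form is consistent.

Yes, the closed form is correct.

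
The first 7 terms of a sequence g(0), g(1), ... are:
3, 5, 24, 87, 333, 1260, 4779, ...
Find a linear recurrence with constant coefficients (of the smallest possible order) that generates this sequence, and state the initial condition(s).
Look for the lowest-order linear relation among consecutive terms.
Observation: g(n) - 3·g(n-1) - (3)·g(n-2) = 0 holds for the shown terms, and no order-1 relation g(n) = α·g(n-1) + β fits.
Check at n=3: 3·24 + (3)·5 = 87. ✓

g(n) = 3g(n-1) + 3g(n-2), g(0) = 3, g(1) = 5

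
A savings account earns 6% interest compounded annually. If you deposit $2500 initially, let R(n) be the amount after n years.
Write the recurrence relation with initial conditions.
Each year the balance grows by 6%, i.e. is multiplied by 1 + 6/100 = 1.06, so R(n) = 1.06 × R(n-1). The initial deposit gives R(0) = 2500.
Unrolling gives the closed form R(n) = 2500 × (1.06)ⁿ.

R(n) = 1.06 × R(n-1), R(0) = 2500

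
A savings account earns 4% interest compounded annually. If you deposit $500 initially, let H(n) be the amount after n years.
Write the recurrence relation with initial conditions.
Each year the balance grows by 4%, i.e. is multiplied by 1 + 4/100 = 1.04, so H(n) = 1.04 × H(n-1). The initial deposit gives H(0) = 500.
Unrolling gives the closed form H(n) = 500 × (1.04)ⁿ.

H(n) = 1.04 × H(n-1), H(0) = 500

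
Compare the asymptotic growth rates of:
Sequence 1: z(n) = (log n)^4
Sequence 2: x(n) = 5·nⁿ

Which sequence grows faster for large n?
Comparing growth rates:
Growth-rate hierarchy: log n ≺ any polynomial ≺ any exponential cⁿ (c>1) ≺ n! ≺ nⁿ.
super-exponential nⁿ dominates polylogarithmic (log n)^4 asymptotically.

x(n) grows faster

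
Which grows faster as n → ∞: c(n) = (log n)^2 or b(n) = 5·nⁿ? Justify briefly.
Comparing growth rates:
Growth-rate hierarchy: log n ≺ any polynomial ≺ any exponential cⁿ (c>1) ≺ n! ≺ nⁿ.
super-exponential nⁿ dominates polylogarithmic (log n)^2 asymptotically.

b(n) grows faster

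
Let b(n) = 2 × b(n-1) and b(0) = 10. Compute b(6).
Computing step by step:
b(0) = 10
b(1) = 2 × 10 = 20
b(2) = 2 × 20 = 40
b(3) = 2 × 40 = 80
b(4) = 2 × 80 = 160
b(5) = 2 × 160 = 320
b(6) = 2 × 320 = 640

640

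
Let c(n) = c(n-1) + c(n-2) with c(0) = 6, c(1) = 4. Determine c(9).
Computing the sequence terms:
6, 4, 10, 14, 24, 38, 62, 100, 162, 262

262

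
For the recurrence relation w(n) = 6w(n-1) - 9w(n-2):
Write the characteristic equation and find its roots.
Substitute w(n) = rⁿ and divide through by rⁿ⁻²: r² - 6r + 9 = 0
Factor: (r - 3)² = 0, so r = 3 (double root).
General solution: w(n) = (A + Bn)·3ⁿ

Characteristic: r² - 6r + 9 = 0, Roots: r = 3 (double root)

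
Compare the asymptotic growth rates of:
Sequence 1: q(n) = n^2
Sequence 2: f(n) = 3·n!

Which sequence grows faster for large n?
Comparing growth rates:
Growth-rate hierarchy: log n ≺ any polynomial ≺ any exponential cⁿ (c>1) ≺ n! ≺ nⁿ.
factorial dominates polynomial degree 2 asymptotically.

f(n) grows faster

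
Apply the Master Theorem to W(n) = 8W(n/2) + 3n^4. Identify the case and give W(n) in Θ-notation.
Master Theorem template: W(n) = a·W(n/b) + f(n).
Here: a=8, b=2, f(n)=3n^4
Compute log_b(a) = log_2(8) = 3.
f(n) = 3n^4 = Ω(n^(3+ε)) with ε = 1, and the regularity condition holds (a·f(n/b) = (a/b^4)·f(n) with a/b^4 = 2^-1 < 1). Case 3: W(n) = Θ(f(n)) = Θ(n^4).

Case 3: W(n) = Θ(n^4)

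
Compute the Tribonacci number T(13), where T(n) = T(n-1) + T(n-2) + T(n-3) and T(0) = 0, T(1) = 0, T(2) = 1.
Computing the sequence terms:
0, 0, 1, 1, 2, 4, 7, 13, 24, 44, 81, 149, 274, 504

504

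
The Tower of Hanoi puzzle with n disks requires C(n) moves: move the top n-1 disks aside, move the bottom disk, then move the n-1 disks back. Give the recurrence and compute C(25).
Moving n disks = move the top n-1 disks aside (C(n-1) moves) + move the largest disk (1 move) + move the n-1 disks back on top (C(n-1) moves), so C(n) = 2C(n-1) + 1, with C(1) = 1 (a single disk takes one move).
First terms: 1, 3, 7, 15, 31, 63, … — each is one less than a power of 2. Indeed C(n) + 1 = 2(C(n-1) + 1) with C(1) + 1 = 2, so C(n) + 1 = 2ⁿ and C(n) = 2ⁿ - 1.
Hence C(25) = 2^25 - 1 = 33554432 - 1 = 33554431.

C(n) = 2C(n-1) + 1, C(1) = 1; C(25) = 33554431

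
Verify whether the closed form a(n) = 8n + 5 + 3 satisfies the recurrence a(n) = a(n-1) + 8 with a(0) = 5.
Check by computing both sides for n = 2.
From the recurrence with a(0) = 5:
  a(0) = 5, a(1) = 13, a(2) = 21
  so the recurrence gives a(2) = 21.
From the proposed closed form a(n) = 8n + 5 + 3:
  a(2) = 24.
The recurrence gives 21 but the closed form gives 24, so the closed form does not satisfy the recurrence.

No, the closed form is incorrect.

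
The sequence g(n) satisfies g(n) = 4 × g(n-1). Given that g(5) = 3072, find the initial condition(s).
In general g(n) = 4ⁿ · g(0). At n = 5: g(0) = g(5) / 4^5 = 3072 / 1024 = 3.

g(0) = 3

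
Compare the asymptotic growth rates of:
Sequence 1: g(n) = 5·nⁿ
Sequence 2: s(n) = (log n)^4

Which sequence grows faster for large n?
Comparing growth rates:
Growth-rate hierarchy: log n ≺ any polynomial ≺ any exponential cⁿ (c>1) ≺ n! ≺ nⁿ.
super-exponential nⁿ dominates polylogarithmic (log n)^4 asymptotically.

g(n) grows faster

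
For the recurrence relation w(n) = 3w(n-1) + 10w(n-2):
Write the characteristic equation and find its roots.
Substitute w(n) = rⁿ and divide through by rⁿ⁻²: r² - 3r - 10 = 0
Factor: (r + 2)(r - 5) = 0, so r = -2, 5.
General solution: w(n) = A·(-2)ⁿ + B·5ⁿ

Characteristic: r² - 3r - 10 = 0, Roots: r = -2, 5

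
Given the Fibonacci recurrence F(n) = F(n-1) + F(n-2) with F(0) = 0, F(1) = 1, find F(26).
Computing the sequence terms:
0, 1, 1, 2, 3, 5, 8, 13, 21, 34, 55, 89, 144, 233, 377, 610, 987, 1597, 2584, 4181, 6765, 10946, 17711, 28657, 46368, 75025, 121393

121393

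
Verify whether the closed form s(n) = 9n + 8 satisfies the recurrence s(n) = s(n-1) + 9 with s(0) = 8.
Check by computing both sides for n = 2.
From the recurrence with s(0) = 8:
  s(0) = 8, s(1) = 17, s(2) = 26
  so the recurrence gives s(2) = 26.
From the proposed closed form s(n) = 9n + 8:
  s(2) = 26.
Both sides give 26 at n = 2, and the initial condition(s) match, so the closed form is consistent.

Yes, the closed form is correct.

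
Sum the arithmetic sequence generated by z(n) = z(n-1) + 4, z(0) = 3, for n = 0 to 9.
Computing the sequence terms: 3, 7, 11, 15, 19, 23, 27, 31, 35, 39
Adding these values together:

210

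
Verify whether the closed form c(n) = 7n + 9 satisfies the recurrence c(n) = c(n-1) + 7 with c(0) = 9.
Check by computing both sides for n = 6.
From the recurrence with c(0) = 9:
  c(0) = 9, c(1) = 16, c(2) = 23, c(3) = 30, c(4) = 37, c(5) = 44, c(6) = 51
  so the recurrence gives c(6) = 51.
From the proposed closed form c(n) = 7n + 9:
  c(6) = 51.
Both sides give 51 at n = 6, and the initial condition(s) match, so the closed form is consistent.

Yes, the closed form is correct.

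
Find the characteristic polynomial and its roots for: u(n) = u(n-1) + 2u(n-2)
Substitute u(n) = rⁿ and divide through by rⁿ⁻²: r² - r - 2 = 0
Factor: (r - 2)(r + 1) = 0, so r = 2, -1.
General solution: u(n) = A·2ⁿ + B·(-1)ⁿ

Characteristic: r² - r - 2 = 0, Roots: r = 2, -1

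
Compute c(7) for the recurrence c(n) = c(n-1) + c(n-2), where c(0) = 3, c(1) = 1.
Computing the sequence terms:
3, 1, 4, 5, 9, 14, 23, 37

37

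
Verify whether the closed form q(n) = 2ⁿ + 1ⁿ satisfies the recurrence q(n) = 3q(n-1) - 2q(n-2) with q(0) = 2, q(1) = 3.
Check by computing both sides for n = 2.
From the recurrence with q(0) = 2, q(1) = 3:
  q(0) = 2, q(1) = 3, q(2) = 5
  so the recurrence gives q(2) = 5.
From the proposed closed form q(n) = 2ⁿ + 1ⁿ:
  q(2) = 5.
Both sides give 5 at n = 2, and the initial condition(s) match, so the closed form is consistent.

Yes, the closed form is correct.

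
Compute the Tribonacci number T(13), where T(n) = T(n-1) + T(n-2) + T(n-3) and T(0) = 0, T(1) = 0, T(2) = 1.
Computing the sequence terms:
0, 0, 1, 1, 2, 4, 7, 13, 24, 44, 81, 149, 274, 504

504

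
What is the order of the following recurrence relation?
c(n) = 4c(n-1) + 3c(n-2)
The order is the largest lag k for which c(n-k) appears. Here the deepest term is c(n-2), so the order is 2.

Order 2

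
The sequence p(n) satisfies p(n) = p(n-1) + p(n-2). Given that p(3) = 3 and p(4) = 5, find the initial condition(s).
Work backwards using p(k) = p(k+2) - p(k+1):
p(2) = p(4) - p(3) = 5 - 3 = 2
p(1) = p(3) - p(2) = 3 - 2 = 1
p(0) = p(2) - p(1) = 2 - 1 = 1

p(0) = 1, p(1) = 1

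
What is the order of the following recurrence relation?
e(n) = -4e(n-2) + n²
The order is the largest lag k for which e(n-k) appears. Here the deepest term is e(n-2) (the n² term is non-homogeneous and does not affect the order), so the order is 2.

Order 2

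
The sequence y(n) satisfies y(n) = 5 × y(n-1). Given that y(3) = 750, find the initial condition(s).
In general y(n) = 5ⁿ · y(0). At n = 3: y(0) = y(3) / 5^3 = 750 / 125 = 6.

y(0) = 6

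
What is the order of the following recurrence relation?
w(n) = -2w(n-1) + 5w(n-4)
The order is the largest lag k for which w(n-k) appears. Here the deepest term is w(n-4), so the order is 4.

Order 4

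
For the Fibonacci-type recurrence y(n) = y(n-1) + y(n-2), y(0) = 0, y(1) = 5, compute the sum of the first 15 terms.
Computing the sequence terms: 0, 5, 5, 10, 15, 25, 40, 65, 105, 170, 275, 445, 720, 1165, 1885
Adding these values together:

4930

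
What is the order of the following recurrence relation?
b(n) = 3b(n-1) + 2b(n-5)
The order is the largest lag k for which b(n-k) appears. Here the deepest term is b(n-5), so the order is 5.

Order 5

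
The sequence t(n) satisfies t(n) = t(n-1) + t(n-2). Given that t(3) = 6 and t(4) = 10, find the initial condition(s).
Work backwards using t(k) = t(k+2) - t(k+1):
t(2) = t(4) - t(3) = 10 - 6 = 4
t(1) = t(3) - t(2) = 6 - 4 = 2
t(0) = t(2) - t(1) = 4 - 2 = 2

t(0) = 2, t(1) = 2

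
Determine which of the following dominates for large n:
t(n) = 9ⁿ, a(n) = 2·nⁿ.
Comparing growth rates:
Growth-rate hierarchy: log n ≺ any polynomial ≺ any exponential cⁿ (c>1) ≺ n! ≺ nⁿ.
super-exponential nⁿ dominates exponential base 9 asymptotically.

a(n) grows faster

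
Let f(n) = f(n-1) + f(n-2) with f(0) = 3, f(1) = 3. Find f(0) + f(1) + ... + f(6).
Computing the sequence terms: 3, 3, 6, 9, 15, 24, 39
Adding these values together:

99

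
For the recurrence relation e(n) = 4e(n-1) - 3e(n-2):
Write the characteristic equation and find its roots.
Substitute e(n) = rⁿ and divide through by rⁿ⁻²: r² - 4r + 3 = 0
Factor: (r - 1)(r - 3) = 0, so r = 1, 3.
General solution: e(n) = A·1ⁿ + B·3ⁿ

Characteristic: r² - 4r + 3 = 0, Roots: r = 1, 3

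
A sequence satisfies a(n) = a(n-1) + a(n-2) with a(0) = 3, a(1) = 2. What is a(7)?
Computing the sequence terms:
3, 2, 5, 7, 12, 19, 31, 50

50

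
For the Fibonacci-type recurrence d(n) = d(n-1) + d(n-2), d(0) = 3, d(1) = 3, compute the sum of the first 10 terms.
Computing the sequence terms: 3, 3, 6, 9, 15, 24, 39, 63, 102, 165
Adding these values together:

429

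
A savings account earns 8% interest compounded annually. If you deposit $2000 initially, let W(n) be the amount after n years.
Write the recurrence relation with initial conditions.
Each year the balance grows by 8%, i.e. is multiplied by 1 + 8/100 = 1.08, so W(n) = 1.08 × W(n-1). The initial deposit gives W(0) = 2000.
Unrolling gives the closed form W(n) = 2000 × (1.08)ⁿ.

W(n) = 1.08 × W(n-1), W(0) = 2000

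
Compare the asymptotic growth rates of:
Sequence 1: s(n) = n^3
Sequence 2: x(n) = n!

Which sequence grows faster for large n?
Comparing growth rates:
Growth-rate hierarchy: log n ≺ any polynomial ≺ any exponential cⁿ (c>1) ≺ n! ≺ nⁿ.
factorial dominates polynomial degree 3 asymptotically.

x(n) grows faster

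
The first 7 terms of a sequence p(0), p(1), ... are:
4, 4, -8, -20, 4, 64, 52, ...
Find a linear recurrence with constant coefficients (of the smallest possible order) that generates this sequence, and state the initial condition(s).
Look for the lowest-order linear relation among consecutive terms.
Observation: p(n) - 1·p(n-1) - (-3)·p(n-2) = 0 holds for the shown terms, and no order-1 relation p(n) = α·p(n-1) + β fits.
Check at n=3: 1·-8 + (-3)·4 = -20. ✓

p(n) = p(n-1) - 3p(n-2), p(0) = 4, p(1) = 4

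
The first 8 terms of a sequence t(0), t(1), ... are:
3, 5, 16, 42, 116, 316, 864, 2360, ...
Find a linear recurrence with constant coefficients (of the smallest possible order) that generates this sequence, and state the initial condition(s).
Look for the lowest-order linear relation among consecutive terms.
Observation: t(n) - 2·t(n-1) - (2)·t(n-2) = 0 holds for the shown terms, and no order-1 relation t(n) = α·t(n-1) + β fits.
Check at n=3: 2·16 + (2)·5 = 42. ✓

t(n) = 2t(n-1) + 2t(n-2), t(0) = 3, t(1) = 5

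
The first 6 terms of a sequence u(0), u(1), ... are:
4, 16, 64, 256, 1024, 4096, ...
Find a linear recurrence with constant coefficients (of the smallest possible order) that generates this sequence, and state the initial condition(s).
Look for the lowest-order linear relation among consecutive terms.
Observation: each term is 4× the previous.
Check at n=2: 4·16 = 64. ✓

u(n) = 4 × u(n-1), u(0) = 4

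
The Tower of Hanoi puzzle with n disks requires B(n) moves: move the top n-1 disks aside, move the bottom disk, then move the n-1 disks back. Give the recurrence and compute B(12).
Moving n disks = move the top n-1 disks aside (B(n-1) moves) + move the largest disk (1 move) + move the n-1 disks back on top (B(n-1) moves), so B(n) = 2B(n-1) + 1, with B(1) = 1 (a single disk takes one move).
First terms: 1, 3, 7, 15, 31, 63, … — each is one less than a power of 2. Indeed B(n) + 1 = 2(B(n-1) + 1) with B(1) + 1 = 2, so B(n) + 1 = 2ⁿ and B(n) = 2ⁿ - 1.
Hence B(12) = 2^12 - 1 = 4096 - 1 = 4095.

B(n) = 2B(n-1) + 1, B(1) = 1; B(12) = 4095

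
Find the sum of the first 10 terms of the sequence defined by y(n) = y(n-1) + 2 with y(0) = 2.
Computing the sequence terms: 2, 4, 6, 8, 10, 12, 14, 16, 18, 20
Adding these values together:

110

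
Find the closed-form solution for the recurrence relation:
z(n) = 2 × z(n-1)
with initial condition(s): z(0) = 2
Recurrence: z(n) = 2 × z(n-1), initial: z(0) = 2.
Each term is 2 times the previous, so this is geometric with ratio 2. After n steps: z(n) = z(0)·2ⁿ = 2·2ⁿ.

z(n) = 2·2ⁿ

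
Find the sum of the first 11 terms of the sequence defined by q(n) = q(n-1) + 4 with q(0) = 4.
Computing the sequence terms: 4, 8, 12, 16, 20, 24, 28, 32, 36, 40, 44
Adding these values together:

264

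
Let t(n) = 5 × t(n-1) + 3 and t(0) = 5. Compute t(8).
Computing step by step:
t(0) = 5
t(1) = 5 × 5 + 3 = 28
t(2) = 5 × 28 + 3 = 143
t(3) = 5 × 143 + 3 = 718
t(4) = 5 × 718 + 3 = 3593
t(5) = 5 × 3593 + 3 = 17968
t(6) = 5 × 17968 + 3 = 89843
t(7) = 5 × 89843 + 3 = 449218
t(8) = 5 × 449218 + 3 = 2246093

2246093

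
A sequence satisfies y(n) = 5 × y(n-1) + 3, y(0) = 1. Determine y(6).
Computing step by step:
y(0) = 1
y(1) = 5 × 1 + 3 = 8
y(2) = 5 × 8 + 3 = 43
y(3) = 5 × 43 + 3 = 218
y(4) = 5 × 218 + 3 = 1093
y(5) = 5 × 1093 + 3 = 5468
y(6) = 5 × 5468 + 3 = 27343

27343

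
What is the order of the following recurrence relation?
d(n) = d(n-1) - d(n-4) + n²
The order is the largest lag k for which d(n-k) appears. Here the deepest term is d(n-4) (the n² term is non-homogeneous and does not affect the order), so the order is 4.

Order 4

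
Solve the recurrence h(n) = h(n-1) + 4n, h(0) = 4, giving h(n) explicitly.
Recurrence: h(n) = h(n-1) + 4n, initial: h(0) = 4.
Telescoping: h(n) = h(0) + 4·Σᵢ₌₁ⁿ i = 4 + 4·n(n+1)/2.

h(n) = 4·n(n+1)/2 + 4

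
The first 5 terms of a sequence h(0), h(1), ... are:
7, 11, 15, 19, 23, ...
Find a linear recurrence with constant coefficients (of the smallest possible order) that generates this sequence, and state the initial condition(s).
Look for the lowest-order linear relation among consecutive terms.
Observation: consecutive differences are constant (= 4).
Check at n=2: 1·11 + 4 = 15. ✓

h(n) = h(n-1) + 4, h(0) = 7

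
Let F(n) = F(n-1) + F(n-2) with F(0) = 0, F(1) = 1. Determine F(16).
Computing the sequence terms:
0, 1, 1, 2, 3, 5, 8, 13, 21, 34, 55, 89, 144, 233, 377, 610, 987

987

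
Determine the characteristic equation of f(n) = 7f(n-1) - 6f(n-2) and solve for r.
Substitute f(n) = rⁿ and divide through by rⁿ⁻²: r² - 7r + 6 = 0
Factor: (r - 1)(r - 6) = 0, so r = 1, 6.
General solution: f(n) = A·1ⁿ + B·6ⁿ

Characteristic: r² - 7r + 6 = 0, Roots: r = 1, 6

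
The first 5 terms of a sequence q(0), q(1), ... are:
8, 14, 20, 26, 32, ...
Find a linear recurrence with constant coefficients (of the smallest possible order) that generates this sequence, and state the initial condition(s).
Look for the lowest-order linear relation among consecutive terms.
Observation: consecutive differences are constant (= 6).
Check at n=2: 1·14 + 6 = 20. ✓

q(n) = q(n-1) + 6, q(0) = 8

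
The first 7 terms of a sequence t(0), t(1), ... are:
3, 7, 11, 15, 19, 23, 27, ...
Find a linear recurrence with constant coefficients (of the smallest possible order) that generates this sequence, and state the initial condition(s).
Look for the lowest-order linear relation among consecutive terms.
Observation: consecutive differences are constant (= 4).
Check at n=2: 1·7 + 4 = 11. ✓

t(n) = t(n-1) + 4, t(0) = 3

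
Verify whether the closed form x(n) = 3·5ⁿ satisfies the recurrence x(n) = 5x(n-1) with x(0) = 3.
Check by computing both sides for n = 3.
From the recurrence with x(0) = 3:
  x(0) = 3, x(1) = 15, x(2) = 75, x(3) = 375
  so the recurrence gives x(3) = 375.
From the proposed closed form x(n) = 3·5ⁿ:
  x(3) = 375.
Both sides give 375 at n = 3, and the initial condition(s) match, so the closed form is consistent.

Yes, the closed form is correct.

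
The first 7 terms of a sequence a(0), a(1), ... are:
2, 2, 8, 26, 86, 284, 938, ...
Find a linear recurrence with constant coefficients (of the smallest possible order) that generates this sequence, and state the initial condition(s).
Look for the lowest-order linear relation among consecutive terms.
Observation: a(n) - 3·a(n-1) - (1)·a(n-2) = 0 holds for the shown terms, and no order-1 relation a(n) = α·a(n-1) + β fits.
Check at n=3: 3·8 + (1)·2 = 26. ✓

a(n) = 3a(n-1) + a(n-2), a(0) = 2, a(1) = 2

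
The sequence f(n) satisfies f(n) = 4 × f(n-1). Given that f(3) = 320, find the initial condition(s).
In general f(n) = 4ⁿ · f(0). At n = 3: f(0) = f(3) / 4^3 = 320 / 64 = 5.

f(0) = 5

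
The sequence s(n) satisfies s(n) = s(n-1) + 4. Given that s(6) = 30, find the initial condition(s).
s(6) = s(0) + 6·4, so s(0) = 30 - 24 = 6.

s(0) = 6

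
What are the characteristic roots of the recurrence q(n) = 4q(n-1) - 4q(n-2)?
Substitute q(n) = rⁿ and divide through by rⁿ⁻²: r² - 4r + 4 = 0
Factor: (r - 2)² = 0, so r = 2 (double root).
General solution: q(n) = (A + Bn)·2ⁿ

Characteristic: r² - 4r + 4 = 0, Roots: r = 2 (double root)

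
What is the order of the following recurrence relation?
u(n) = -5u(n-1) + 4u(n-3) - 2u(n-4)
The order is the largest lag k for which u(n-k) appears. Here the deepest term is u(n-4), so the order is 4.

Order 4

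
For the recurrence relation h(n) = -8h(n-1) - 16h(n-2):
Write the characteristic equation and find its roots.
Substitute h(n) = rⁿ and divide through by rⁿ⁻²: r² + 8r + 16 = 0
Factor: (r + 4)² = 0, so r = -4 (double root).
General solution: h(n) = (A + Bn)·(-4)ⁿ

Characteristic: r² + 8r + 16 = 0, Roots: r = -4 (double root)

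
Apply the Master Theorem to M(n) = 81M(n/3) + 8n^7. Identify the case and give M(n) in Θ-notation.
Master Theorem template: M(n) = a·M(n/b) + f(n).
Here: a=81, b=3, f(n)=8n^7
Compute log_b(a) = log_3(81) = 4.
f(n) = 8n^7 = Ω(n^(4+ε)) with ε = 3, and the regularity condition holds (a·f(n/b) = (a/b^7)·f(n) with a/b^7 = 3^-3 < 1). Case 3: M(n) = Θ(f(n)) = Θ(n^7).

Case 3: M(n) = Θ(n^7)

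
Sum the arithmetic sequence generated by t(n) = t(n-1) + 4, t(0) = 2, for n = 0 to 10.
Computing the sequence terms: 2, 6, 10, 14, 18, 22, 26, 30, 34, 38, 42
Adding these values together:

242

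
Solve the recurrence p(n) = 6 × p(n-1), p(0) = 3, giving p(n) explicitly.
Recurrence: p(n) = 6 × p(n-1), initial: p(0) = 3.
Each term is 6 times the previous, so this is geometric with ratio 6. After n steps: p(n) = p(0)·6ⁿ = 3·6ⁿ.

p(n) = 3·6ⁿ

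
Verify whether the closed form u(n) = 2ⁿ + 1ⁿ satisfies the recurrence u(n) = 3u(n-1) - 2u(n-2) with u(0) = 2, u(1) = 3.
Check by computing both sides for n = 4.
From the recurrence with u(0) = 2, u(1) = 3:
  u(0) = 2, u(1) = 3, u(2) = 5, u(3) = 9, u(4) = 17
  so the recurrence gives u(4) = 17.
From the proposed closed form u(n) = 2ⁿ + 1ⁿ:
  u(4) = 17.
Both sides give 17 at n = 4, and the initial condition(s) match, so the closed form is consistent.

Yes, the closed form is correct.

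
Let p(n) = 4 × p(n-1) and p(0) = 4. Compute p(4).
Computing step by step:
p(0) = 4
p(1) = 4 × 4 = 16
p(2) = 4 × 16 = 64
p(3) = 4 × 64 = 256
p(4) = 4 × 256 = 1024

1024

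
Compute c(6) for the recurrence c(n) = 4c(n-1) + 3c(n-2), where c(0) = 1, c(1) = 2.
Computing the sequence terms:
1, 2, 11, 50, 233, 1082, 5027

5027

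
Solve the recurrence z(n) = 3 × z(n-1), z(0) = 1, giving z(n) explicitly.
Recurrence: z(n) = 3 × z(n-1), initial: z(0) = 1.
Each term is 3 times the previous, so this is geometric with ratio 3. After n steps: z(n) = z(0)·3ⁿ = 3ⁿ.

z(n) = 3ⁿ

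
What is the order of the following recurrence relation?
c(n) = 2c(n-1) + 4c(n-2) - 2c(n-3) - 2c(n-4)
The order is the largest lag k for which c(n-k) appears. Here the deepest term is c(n-4), so the order is 4.

Order 4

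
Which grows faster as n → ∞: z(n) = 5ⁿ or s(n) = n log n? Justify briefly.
Comparing growth rates:
Growth-rate hierarchy: log n ≺ any polynomial ≺ any exponential cⁿ (c>1) ≺ n! ≺ nⁿ.
exponential base 5 dominates polynomial degree 1 (with log factor) asymptotically.

z(n) grows faster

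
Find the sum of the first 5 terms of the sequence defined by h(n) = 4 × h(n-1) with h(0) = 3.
Computing the sequence terms: 3, 12, 48, 192, 768
Adding these values together:

1023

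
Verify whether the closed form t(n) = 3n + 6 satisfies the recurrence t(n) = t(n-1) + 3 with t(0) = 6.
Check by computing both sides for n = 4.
From the recurrence with t(0) = 6:
  t(0) = 6, t(1) = 9, t(2) = 12, t(3) = 15, t(4) = 18
  so the recurrence gives t(4) = 18.
From the proposed closed form t(n) = 3n + 6:
  t(4) = 18.
Both sides give 18 at n = 4, and the initial condition(s) match, so the closed form is consistent.

Yes, the closed form is correct.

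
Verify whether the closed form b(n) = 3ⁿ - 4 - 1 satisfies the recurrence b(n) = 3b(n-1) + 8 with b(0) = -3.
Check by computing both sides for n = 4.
From the recurrence with b(0) = -3:
  b(0) = -3, b(1) = -1, b(2) = 5, b(3) = 23, b(4) = 77
  so the recurrence gives b(4) = 77.
From the proposed closed form b(n) = 3ⁿ - 4 - 1:
  b(4) = 76.
The recurrence gives 77 but the closed form gives 76, so the closed form does not satisfy the recurrence.

No, the closed form is incorrect.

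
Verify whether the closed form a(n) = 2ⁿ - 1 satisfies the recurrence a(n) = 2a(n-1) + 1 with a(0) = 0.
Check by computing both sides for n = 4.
From the recurrence with a(0) = 0:
  a(0) = 0, a(1) = 1, a(2) = 3, a(3) = 7, a(4) = 15
  so the recurrence gives a(4) = 15.
From the proposed closed form a(n) = 2ⁿ - 1:
  a(4) = 15.
Both sides give 15 at n = 4, and the initial condition(s) match, so the closed form is consistent.

Yes, the closed form is correct.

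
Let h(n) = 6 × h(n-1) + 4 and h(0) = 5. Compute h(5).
Computing step by step:
h(0) = 5
h(1) = 6 × 5 + 4 = 34
h(2) = 6 × 34 + 4 = 208
h(3) = 6 × 208 + 4 = 1252
h(4) = 6 × 1252 + 4 = 7516
h(5) = 6 × 7516 + 4 = 45100

45100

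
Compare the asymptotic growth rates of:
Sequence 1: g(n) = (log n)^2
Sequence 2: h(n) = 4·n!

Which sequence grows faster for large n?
Comparing growth rates:
Growth-rate hierarchy: log n ≺ any polynomial ≺ any exponential cⁿ (c>1) ≺ n! ≺ nⁿ.
factorial dominates polylogarithmic (log n)^2 asymptotically.

h(n) grows faster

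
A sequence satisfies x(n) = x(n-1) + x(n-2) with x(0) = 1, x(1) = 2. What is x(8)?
Computing the sequence terms:
1, 2, 3, 5, 8, 13, 21, 34, 55

55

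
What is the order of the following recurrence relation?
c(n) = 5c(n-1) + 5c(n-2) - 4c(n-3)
The order is the largest lag k for which c(n-k) appears. Here the deepest term is c(n-3), so the order is 3.

Order 3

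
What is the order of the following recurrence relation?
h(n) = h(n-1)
The order is the largest lag k for which h(n-k) appears. Here the deepest term is h(n-1), so the order is 1.

Order 1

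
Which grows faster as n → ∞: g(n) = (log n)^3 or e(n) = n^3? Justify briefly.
Comparing growth rates:
Growth-rate hierarchy: log n ≺ any polynomial ≺ any exponential cⁿ (c>1) ≺ n! ≺ nⁿ.
polynomial degree 3 dominates polylogarithmic (log n)^3 asymptotically.

e(n) grows faster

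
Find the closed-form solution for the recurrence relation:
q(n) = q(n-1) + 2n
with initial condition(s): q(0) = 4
Recurrence: q(n) = q(n-1) + 2n, initial: q(0) = 4.
Telescoping: q(n) = q(0) + 2·Σᵢ₌₁ⁿ i = 4 + 2·n(n+1)/2.

q(n) = 2·n(n+1)/2 + 4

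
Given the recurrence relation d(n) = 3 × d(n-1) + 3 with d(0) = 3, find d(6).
Computing step by step:
d(0) = 3
d(1) = 3 × 3 + 3 = 12
d(2) = 3 × 12 + 3 = 39
d(3) = 3 × 39 + 3 = 120
d(4) = 3 × 120 + 3 = 363
d(5) = 3 × 363 + 3 = 1092
d(6) = 3 × 1092 + 3 = 3279

3279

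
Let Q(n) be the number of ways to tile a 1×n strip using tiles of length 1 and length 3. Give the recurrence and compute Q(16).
Condition on the last tile: it has length 1 (leaving a 1×(n-1) strip) or length 3 (leaving a 1×(n-3) strip), so Q(n) = Q(n-1) + Q(n-3) (order-3 linear recurrence).
For 0 ≤ i < 3 only unit tiles fit, so Q(i) = 1.
Iterating the recurrence: Q(3) = 2, Q(4) = 3, Q(5) = 4, Q(6) = 6, Q(7) = 9, Q(8) = 13, Q(9) = 19, Q(10) = 28, Q(11) = 41, Q(12) = 60, Q(13) = 88, Q(14) = 129, Q(15) = 189, Q(16) = 277.

Q(n) = Q(n-1) + Q(n-3), with Q(i) = 1 for 0 ≤ i < 3; Q(16) = 277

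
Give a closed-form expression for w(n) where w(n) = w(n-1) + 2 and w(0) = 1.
Recurrence: w(n) = w(n-1) + 2, initial: w(0) = 1.
Each step adds 2, so w(n) = w(0) + 2n = 2n + 1.

w(n) = 2n + 1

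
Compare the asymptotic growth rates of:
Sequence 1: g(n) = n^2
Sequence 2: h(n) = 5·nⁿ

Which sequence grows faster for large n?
Comparing growth rates:
Growth-rate hierarchy: log n ≺ any polynomial ≺ any exponential cⁿ (c>1) ≺ n! ≺ nⁿ.
super-exponential nⁿ dominates polynomial degree 2 asymptotically.

h(n) grows faster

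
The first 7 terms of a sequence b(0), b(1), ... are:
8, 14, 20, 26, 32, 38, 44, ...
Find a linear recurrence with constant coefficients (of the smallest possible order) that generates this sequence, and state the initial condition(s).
Look for the lowest-order linear relation among consecutive terms.
Observation: consecutive differences are constant (= 6).
Check at n=2: 1·14 + 6 = 20. ✓

b(n) = b(n-1) + 6, b(0) = 8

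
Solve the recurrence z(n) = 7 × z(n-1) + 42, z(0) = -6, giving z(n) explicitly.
Recurrence: z(n) = 7 × z(n-1) + 42, initial: z(0) = -6.
Try z(n) = A·7ⁿ + C. Substituting: A·7ⁿ + C = 7(A·7ⁿ⁻¹ + C) + 42 = A·7ⁿ + 7C + 42, so C = 7C + 42, giving C = -7. Then z(0) = A - 7 = -6 gives A = 1.

z(n) = 7ⁿ - 7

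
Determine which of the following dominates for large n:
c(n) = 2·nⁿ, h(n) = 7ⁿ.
Comparing growth rates:
Growth-rate hierarchy: log n ≺ any polynomial ≺ any exponential cⁿ (c>1) ≺ n! ≺ nⁿ.
super-exponential nⁿ dominates exponential base 7 asymptotically.

c(n) grows faster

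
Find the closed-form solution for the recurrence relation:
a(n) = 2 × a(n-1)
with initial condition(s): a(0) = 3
Recurrence: a(n) = 2 × a(n-1), initial: a(0) = 3.
Each term is 2 times the previous, so this is geometric with ratio 2. After n steps: a(n) = a(0)·2ⁿ = 3·2ⁿ.

a(n) = 3·2ⁿ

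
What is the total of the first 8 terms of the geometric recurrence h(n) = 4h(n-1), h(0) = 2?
Computing the sequence terms: 2, 8, 32, 128, 512, 2048, 8192, 32768
Adding these values together:

43690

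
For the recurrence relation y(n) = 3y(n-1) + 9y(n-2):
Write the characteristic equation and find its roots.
Substitute y(n) = rⁿ and divide through by rⁿ⁻²: r² - 3r - 9 = 0
Discriminant: 3² + 4·9 = 45, not a perfect square, so by the quadratic formula r = (3 ± √45)/2.
General solution: y(n) = A·r₁ⁿ + B·r₂ⁿ where r₁,r₂ = (3 ± √45)/2

Characteristic: r² - 3r - 9 = 0, Roots: r = (3 ± √45)/2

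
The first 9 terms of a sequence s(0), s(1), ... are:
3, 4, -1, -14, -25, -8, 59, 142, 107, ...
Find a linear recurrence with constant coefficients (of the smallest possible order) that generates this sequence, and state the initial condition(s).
Look for the lowest-order linear relation among consecutive terms.
Observation: s(n) - 2·s(n-1) - (-3)·s(n-2) = 0 holds for the shown terms, and no order-1 relation s(n) = α·s(n-1) + β fits.
Check at n=3: 2·-1 + (-3)·4 = -14. ✓

s(n) = 2s(n-1) - 3s(n-2), s(0) = 3, s(1) = 4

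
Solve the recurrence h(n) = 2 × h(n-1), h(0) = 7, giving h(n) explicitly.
Recurrence: h(n) = 2 × h(n-1), initial: h(0) = 7.
Each term is 2 times the previous, so this is geometric with ratio 2. After n steps: h(n) = h(0)·2ⁿ = 7·2ⁿ.

h(n) = 7·2ⁿ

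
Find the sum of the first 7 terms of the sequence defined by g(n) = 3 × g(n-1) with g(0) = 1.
Computing the sequence terms: 1, 3, 9, 27, 81, 243, 729
Adding these values together:

1093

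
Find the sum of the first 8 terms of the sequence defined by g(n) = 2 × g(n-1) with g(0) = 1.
Computing the sequence terms: 1, 2, 4, 8, 16, 32, 64, 128
Adding these values together:

255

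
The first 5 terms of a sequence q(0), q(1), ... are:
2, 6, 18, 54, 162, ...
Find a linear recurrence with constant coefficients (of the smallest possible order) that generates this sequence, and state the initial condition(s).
Look for the lowest-order linear relation among consecutive terms.
Observation: each term is 3× the previous.
Check at n=2: 3·6 = 18. ✓

q(n) = 3 × q(n-1), q(0) = 2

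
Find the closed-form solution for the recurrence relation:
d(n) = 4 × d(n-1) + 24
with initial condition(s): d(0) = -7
Recurrence: d(n) = 4 × d(n-1) + 24, initial: d(0) = -7.
Try d(n) = A·4ⁿ + C. Substituting: A·4ⁿ + C = 4(A·4ⁿ⁻¹ + C) + 24 = A·4ⁿ + 4C + 24, so C = 4C + 24, giving C = -8. Then d(0) = A - 8 = -7 gives A = 1.

d(n) = 4ⁿ - 8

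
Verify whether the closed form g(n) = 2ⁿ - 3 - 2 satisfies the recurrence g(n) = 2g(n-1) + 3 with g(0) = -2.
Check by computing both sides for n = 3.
From the recurrence with g(0) = -2:
  g(0) = -2, g(1) = -1, g(2) = 1, g(3) = 5
  so the recurrence gives g(3) = 5.
From the proposed closed form g(n) = 2ⁿ - 3 - 2:
  g(3) = 3.
The recurrence gives 5 but the closed form gives 3, so the closed form does not satisfy the recurrence.

No, the closed form is incorrect.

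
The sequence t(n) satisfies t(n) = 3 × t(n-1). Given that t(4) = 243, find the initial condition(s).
In general t(n) = 3ⁿ · t(0). At n = 4: t(0) = t(4) / 3^4 = 243 / 81 = 3.

t(0) = 3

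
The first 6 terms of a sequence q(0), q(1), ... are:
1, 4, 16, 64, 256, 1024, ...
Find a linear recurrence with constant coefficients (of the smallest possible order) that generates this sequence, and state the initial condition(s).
Look for the lowest-order linear relation among consecutive terms.
Observation: each term is 4× the previous.
Check at n=2: 4·4 = 16. ✓

q(n) = 4 × q(n-1), q(0) = 1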